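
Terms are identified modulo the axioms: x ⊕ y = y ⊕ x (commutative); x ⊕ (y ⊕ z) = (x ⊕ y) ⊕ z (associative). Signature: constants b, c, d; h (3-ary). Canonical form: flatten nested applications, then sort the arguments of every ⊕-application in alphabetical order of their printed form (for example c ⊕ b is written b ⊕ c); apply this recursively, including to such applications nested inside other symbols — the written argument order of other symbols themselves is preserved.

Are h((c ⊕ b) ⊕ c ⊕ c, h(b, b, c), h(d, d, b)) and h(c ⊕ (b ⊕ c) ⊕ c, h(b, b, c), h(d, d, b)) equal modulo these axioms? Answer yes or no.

Left:  h((c ⊕ b) ⊕ c ⊕ c, h(b, b, c), h(d, d, b))
  Work inside:  (c ⊕ b) ⊕ c ⊕ c
  Merge nested applications:  c ⊕ b ⊕ c ⊕ c
  Sort arguments:  b ⊕ c ⊕ c ⊕ c
  Put back:  h(b ⊕ c ⊕ c ⊕ c, h(b, b, c), h(d, d, b))
Right:  h(c ⊕ (b ⊕ c) ⊕ c, h(b, b, c), h(d, d, b))
  Focus inside:  c ⊕ (b ⊕ c) ⊕ c
  Un-nest:  c ⊕ b ⊕ c ⊕ c
  Order the arguments:  b ⊕ c ⊕ c ⊕ c
  Rebuild:  h(b ⊕ c ⊕ c ⊕ c, h(b, b, c), h(d, d, b))

Answer: yes — both canonical forms are h(b ⊕ c ⊕ c ⊕ c, h(b, b, c), h(d, d, b))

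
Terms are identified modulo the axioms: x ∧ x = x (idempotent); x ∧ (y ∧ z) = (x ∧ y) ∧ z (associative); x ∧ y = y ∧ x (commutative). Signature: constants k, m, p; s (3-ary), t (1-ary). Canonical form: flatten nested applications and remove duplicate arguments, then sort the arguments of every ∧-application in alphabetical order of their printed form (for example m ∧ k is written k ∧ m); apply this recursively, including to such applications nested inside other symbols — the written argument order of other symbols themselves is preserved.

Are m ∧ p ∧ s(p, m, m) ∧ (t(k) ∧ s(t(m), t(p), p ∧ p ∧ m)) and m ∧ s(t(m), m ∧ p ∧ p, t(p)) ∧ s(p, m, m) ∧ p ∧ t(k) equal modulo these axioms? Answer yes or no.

Left:  m ∧ p ∧ s(p, m, m) ∧ (t(k) ∧ s(t(m), t(p), p ∧ p ∧ m))
  Un-nest:  m ∧ p ∧ s(p, m, m) ∧ t(k) ∧ s(t(m), t(p), p ∧ p ∧ m)
  Simplify inside:  s(t(m), t(p), p ∧ p ∧ m)  →  s(t(m), t(p), m ∧ p)
  Order the arguments:  m ∧ p ∧ s(p, m, m) ∧ s(t(m), t(p), m ∧ p) ∧ t(k)
Right:  m ∧ s(t(m), m ∧ p ∧ p, t(p)) ∧ s(p, m, m) ∧ p ∧ t(k)
  Canonicalize subterm:  s(t(m), m ∧ p ∧ p, t(p))  →  s(t(m), m ∧ p, t(p))
  Sort arguments:  m ∧ p ∧ s(p, m, m) ∧ s(t(m), m ∧ p, t(p)) ∧ t(k)

Answer: no — m ∧ p ∧ s(p, m, m) ∧ s(t(m), t(p), m ∧ p) ∧ t(k) vs m ∧ p ∧ s(p, m, m) ∧ s(t(m), m ∧ p, t(p)) ∧ t(k)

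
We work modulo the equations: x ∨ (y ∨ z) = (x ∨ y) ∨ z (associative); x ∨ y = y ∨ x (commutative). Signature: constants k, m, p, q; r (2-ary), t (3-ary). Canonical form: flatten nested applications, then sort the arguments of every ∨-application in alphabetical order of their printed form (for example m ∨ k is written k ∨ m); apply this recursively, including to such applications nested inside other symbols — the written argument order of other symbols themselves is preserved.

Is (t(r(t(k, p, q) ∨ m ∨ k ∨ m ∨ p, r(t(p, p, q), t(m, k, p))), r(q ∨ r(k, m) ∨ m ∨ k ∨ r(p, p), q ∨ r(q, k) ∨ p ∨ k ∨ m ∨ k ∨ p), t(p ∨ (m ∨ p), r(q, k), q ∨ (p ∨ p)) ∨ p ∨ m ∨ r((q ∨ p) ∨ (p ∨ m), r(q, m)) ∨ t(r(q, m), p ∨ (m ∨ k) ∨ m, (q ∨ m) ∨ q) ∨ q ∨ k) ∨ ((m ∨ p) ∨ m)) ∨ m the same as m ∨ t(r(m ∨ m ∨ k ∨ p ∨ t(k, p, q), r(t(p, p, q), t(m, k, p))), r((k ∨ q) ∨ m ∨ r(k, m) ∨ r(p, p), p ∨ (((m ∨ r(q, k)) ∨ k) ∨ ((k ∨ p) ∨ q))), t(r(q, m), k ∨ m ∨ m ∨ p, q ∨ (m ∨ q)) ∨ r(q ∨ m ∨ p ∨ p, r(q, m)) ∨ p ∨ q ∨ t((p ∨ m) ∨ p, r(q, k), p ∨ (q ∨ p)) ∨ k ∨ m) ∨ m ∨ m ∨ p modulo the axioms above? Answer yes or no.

Answer: yes — both canonical forms are m ∨ m ∨ m ∨ p ∨ t(r(k ∨ m ∨ m ∨ p ∨ t(k, p, q), r(t(p, p, q), t(m, k, p))), r(k ∨ m ∨ q ∨ r(k, m) ∨ r(p, p), k ∨ k ∨ m ∨ p ∨ p ∨ q ∨ r(q, k)), k ∨ m ∨ p ∨ q ∨ r(m ∨ p ∨ p ∨ q, r(q, m)) ∨ t(m ∨ p ∨ p, r(q, k), p ∨ p ∨ q) ∨ t(r(q, m), k ∨ m ∨ m ∨ p, m ∨ q ∨ q))

Derivation:
Left:  (t(r(t(k, p, q) ∨ m ∨ k ∨ m ∨ p, r(t(p, p, q), t(m, k, p))), r(q ∨ r(k, m) ∨ m ∨ k ∨ r(p, p), q ∨ r(q, k) ∨ p ∨ k ∨ m ∨ k ∨ p), t(p ∨ (m ∨ p), r(q, k), q ∨ (p ∨ p)) ∨ p ∨ m ∨ r((q ∨ p) ∨ (p ∨ m), r(q, m)) ∨ t(r(q, m), p ∨ (m ∨ k) ∨ m, (q ∨ m) ∨ q) ∨ q ∨ k) ∨ ((m ∨ p) ∨ m)) ∨ m
  Merge nested applications:  t(r(t(k, p, q) ∨ m ∨ k ∨ m ∨ p, r(t(p, p, q), t(m, k, p))), r(q ∨ r(k, m) ∨ m ∨ k ∨ r(p, p), q ∨ r(q, k) ∨ p ∨ k ∨ m ∨ k ∨ p), t(p ∨ (m ∨ p), r(q, k), q ∨ (p ∨ p)) ∨ p ∨ m ∨ r((q ∨ p) ∨ (p ∨ m), r(q, m)) ∨ t(r(q, m), p ∨ (m ∨ k) ∨ m, (q ∨ m) ∨ q) ∨ q ∨ k) ∨ m ∨ p ∨ m ∨ m
  Inside:  t(r(t(k, p, q) ∨ m ∨ k ∨ m ∨ p, r(t(p, p, q), t(m, k, p))), r(q ∨ r(k, m) ∨ m ∨ k ∨ r(p, p), q ∨ r(q, k) ∨ p ∨ k ∨ m ∨ k ∨ p), t(p ∨ (m ∨ p), r(q, k), q ∨ (p ∨ p)) ∨ p ∨ m ∨ r((q ∨ p) ∨ (p ∨ m), r(q, m)) ∨ t(r(q, m), p ∨ (m ∨ k) ∨ m, (q ∨ m) ∨ q) ∨ q ∨ k)  →  t(r(k ∨ m ∨ m ∨ p ∨ t(k, p, q), r(t(p, p, q), t(m, k, p))), r(k ∨ m ∨ q ∨ r(k, m) ∨ r(p, p), k ∨ k ∨ m ∨ p ∨ p ∨ q ∨ r(q, k)), k ∨ m ∨ p ∨ q ∨ r(m ∨ p ∨ p ∨ q, r(q, m)) ∨ t(m ∨ p ∨ p, r(q, k), p ∨ p ∨ q) ∨ t(r(q, m), k ∨ m ∨ m ∨ p, m ∨ q ∨ q))
  Sort:  m ∨ m ∨ m ∨ p ∨ t(r(k ∨ m ∨ m ∨ p ∨ t(k, p, q), r(t(p, p, q), t(m, k, p))), r(k ∨ m ∨ q ∨ r(k, m) ∨ r(p, p), k ∨ k ∨ m ∨ p ∨ p ∨ q ∨ r(q, k)), k ∨ m ∨ p ∨ q ∨ r(m ∨ p ∨ p ∨ q, r(q, m)) ∨ t(m ∨ p ∨ p, r(q, k), p ∨ p ∨ q) ∨ t(r(q, m), k ∨ m ∨ m ∨ p, m ∨ q ∨ q))
Right:  m ∨ t(r(m ∨ m ∨ k ∨ p ∨ t(k, p, q), r(t(p, p, q), t(m, k, p))), r((k ∨ q) ∨ m ∨ r(k, m) ∨ r(p, p), p ∨ (((m ∨ r(q, k)) ∨ k) ∨ ((k ∨ p) ∨ q))), t(r(q, m), k ∨ m ∨ m ∨ p, q ∨ (m ∨ q)) ∨ r(q ∨ m ∨ p ∨ p, r(q, m)) ∨ p ∨ q ∨ t((p ∨ m) ∨ p, r(q, k), p ∨ (q ∨ p)) ∨ k ∨ m) ∨ m ∨ m ∨ p
  Canonicalize subterm:  t(r(m ∨ m ∨ k ∨ p ∨ t(k, p, q), r(t(p, p, q), t(m, k, p))), r((k ∨ q) ∨ m ∨ r(k, m) ∨ r(p, p), p ∨ (((m ∨ r(q, k)) ∨ k) ∨ ((k ∨ p) ∨ q))), t(r(q, m), k ∨ m ∨ m ∨ p, q ∨ (m ∨ q)) ∨ r(q ∨ m ∨ p ∨ p, r(q, m)) ∨ p ∨ q ∨ t((p ∨ m) ∨ p, r(q, k), p ∨ (q ∨ p)) ∨ k ∨ m)  →  t(r(k ∨ m ∨ m ∨ p ∨ t(k, p, q), r(t(p, p, q), t(m, k, p))), r(k ∨ m ∨ q ∨ r(k, m) ∨ r(p, p), k ∨ k ∨ m ∨ p ∨ p ∨ q ∨ r(q, k)), k ∨ m ∨ p ∨ q ∨ r(m ∨ p ∨ p ∨ q, r(q, m)) ∨ t(m ∨ p ∨ p, r(q, k), p ∨ p ∨ q) ∨ t(r(q, m), k ∨ m ∨ m ∨ p, m ∨ q ∨ q))
  Sort arguments:  m ∨ m ∨ m ∨ p ∨ t(r(k ∨ m ∨ m ∨ p ∨ t(k, p, q), r(t(p, p, q), t(m, k, p))), r(k ∨ m ∨ q ∨ r(k, m) ∨ r(p, p), k ∨ k ∨ m ∨ p ∨ p ∨ q ∨ r(q, k)), k ∨ m ∨ p ∨ q ∨ r(m ∨ p ∨ p ∨ q, r(q, m)) ∨ t(m ∨ p ∨ p, r(q, k), p ∨ p ∨ q) ∨ t(r(q, m), k ∨ m ∨ m ∨ p, m ∨ q ∨ q))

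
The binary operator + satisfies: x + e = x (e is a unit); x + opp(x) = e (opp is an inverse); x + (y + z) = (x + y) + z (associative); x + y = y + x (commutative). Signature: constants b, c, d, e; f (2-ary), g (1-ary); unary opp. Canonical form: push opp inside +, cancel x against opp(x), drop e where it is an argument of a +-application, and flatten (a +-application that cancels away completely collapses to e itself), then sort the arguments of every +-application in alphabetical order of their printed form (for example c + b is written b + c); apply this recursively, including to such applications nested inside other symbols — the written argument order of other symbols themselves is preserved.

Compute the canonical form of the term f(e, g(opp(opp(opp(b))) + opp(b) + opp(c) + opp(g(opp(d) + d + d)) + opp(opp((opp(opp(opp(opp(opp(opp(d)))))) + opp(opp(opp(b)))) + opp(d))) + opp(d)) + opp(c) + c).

Work inside:  g(opp(opp(opp(b))) + opp(b) + opp(c) + opp(g(opp(d) + d + d)) + opp(opp((opp(opp(opp(opp(opp(opp(d)))))) + opp(opp(opp(b)))) + opp(d))) + opp(d)) + opp(c) + c
Push opp inside:  distribute opp over + and collapse double opp
Cancel inverse pairs:  c cancels
Combine occurrences:  g(opp(b) + opp(b) + opp(b) + opp(c) + opp(d) + opp(g(d)))
Put back:  f(e, g(opp(b) + opp(b) + opp(b) + opp(c) + opp(d) + opp(g(d))))

Answer: f(e, g(opp(b) + opp(b) + opp(b) + opp(c) + opp(d) + opp(g(d))))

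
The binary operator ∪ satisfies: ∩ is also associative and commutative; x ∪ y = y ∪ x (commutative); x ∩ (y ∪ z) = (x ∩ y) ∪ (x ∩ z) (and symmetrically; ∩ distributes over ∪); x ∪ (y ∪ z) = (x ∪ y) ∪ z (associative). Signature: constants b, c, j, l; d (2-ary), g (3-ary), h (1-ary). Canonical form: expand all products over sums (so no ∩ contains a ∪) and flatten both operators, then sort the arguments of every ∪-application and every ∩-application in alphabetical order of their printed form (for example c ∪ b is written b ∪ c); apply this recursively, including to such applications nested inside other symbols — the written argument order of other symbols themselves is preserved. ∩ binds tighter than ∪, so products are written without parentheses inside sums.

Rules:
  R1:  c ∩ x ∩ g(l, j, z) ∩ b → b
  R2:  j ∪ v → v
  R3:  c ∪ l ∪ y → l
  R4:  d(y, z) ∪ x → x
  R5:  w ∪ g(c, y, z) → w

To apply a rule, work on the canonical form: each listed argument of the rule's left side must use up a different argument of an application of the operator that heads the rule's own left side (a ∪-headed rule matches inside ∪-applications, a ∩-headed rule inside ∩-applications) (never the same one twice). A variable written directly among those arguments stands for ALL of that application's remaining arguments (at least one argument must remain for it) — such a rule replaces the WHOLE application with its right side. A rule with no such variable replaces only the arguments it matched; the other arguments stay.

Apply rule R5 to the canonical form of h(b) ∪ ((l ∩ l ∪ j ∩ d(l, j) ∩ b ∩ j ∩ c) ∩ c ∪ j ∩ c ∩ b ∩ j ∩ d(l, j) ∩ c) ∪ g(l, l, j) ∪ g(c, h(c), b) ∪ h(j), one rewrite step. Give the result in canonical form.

Canonical form:  b ∩ c ∩ c ∩ d(l, j) ∩ j ∩ j ∪ b ∩ c ∩ c ∩ d(l, j) ∩ j ∩ j ∪ c ∩ l ∩ l ∪ g(c, h(c), b) ∪ g(l, l, j) ∪ h(b) ∪ h(j)
Apply R5:  consuming g(c, h(c), b);  w := b ∩ c ∩ c ∩ d(l, j) ∩ j ∩ j ∪ b ∩ c ∩ c ∩ d(l, j) ∩ j ∩ j ∪ c ∩ l ∩ l ∪ g(l, l, j) ∪ h(b) ∪ h(j), y := h(c), z := b
The variable takes the whole remainder — replace the entire application.
New term:  b ∩ c ∩ c ∩ d(l, j) ∩ j ∩ j ∪ b ∩ c ∩ c ∩ d(l, j) ∩ j ∩ j ∪ c ∩ l ∩ l ∪ g(l, l, j) ∪ h(b) ∪ h(j)

Answer: b ∩ c ∩ c ∩ d(l, j) ∩ j ∩ j ∪ b ∩ c ∩ c ∩ d(l, j) ∩ j ∩ j ∪ c ∩ l ∩ l ∪ g(l, l, j) ∪ h(b) ∪ h(j)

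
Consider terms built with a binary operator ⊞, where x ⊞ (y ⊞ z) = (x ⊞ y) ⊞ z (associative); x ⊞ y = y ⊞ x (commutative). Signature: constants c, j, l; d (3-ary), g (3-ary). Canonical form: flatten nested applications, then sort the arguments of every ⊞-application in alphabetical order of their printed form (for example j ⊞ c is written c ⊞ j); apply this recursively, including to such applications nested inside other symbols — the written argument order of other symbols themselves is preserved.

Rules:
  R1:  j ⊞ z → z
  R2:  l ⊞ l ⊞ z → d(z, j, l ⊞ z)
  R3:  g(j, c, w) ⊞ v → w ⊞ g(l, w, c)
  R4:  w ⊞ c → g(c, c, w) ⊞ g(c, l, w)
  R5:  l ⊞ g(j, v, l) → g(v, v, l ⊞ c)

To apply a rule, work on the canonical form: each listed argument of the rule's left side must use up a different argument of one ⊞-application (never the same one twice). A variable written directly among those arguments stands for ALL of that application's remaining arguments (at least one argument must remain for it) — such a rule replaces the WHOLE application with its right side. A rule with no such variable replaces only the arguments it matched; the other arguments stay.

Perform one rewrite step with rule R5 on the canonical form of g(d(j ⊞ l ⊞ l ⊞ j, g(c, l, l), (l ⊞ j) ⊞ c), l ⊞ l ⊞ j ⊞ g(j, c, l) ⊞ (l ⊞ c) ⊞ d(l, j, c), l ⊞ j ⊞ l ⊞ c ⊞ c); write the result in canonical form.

Answer: g(d(j ⊞ j ⊞ l ⊞ l, g(c, l, l), c ⊞ j ⊞ l), c ⊞ d(l, j, c) ⊞ g(c, c, c ⊞ l) ⊞ j ⊞ l ⊞ l, c ⊞ c ⊞ j ⊞ l ⊞ l)

Derivation:
Canonical form:  g(d(j ⊞ j ⊞ l ⊞ l, g(c, l, l), c ⊞ j ⊞ l), c ⊞ d(l, j, c) ⊞ g(j, c, l) ⊞ j ⊞ l ⊞ l ⊞ l, c ⊞ c ⊞ j ⊞ l ⊞ l)
R5 matches:  uses g(j, c, l), l;  v := c
New term:  g(d(j ⊞ j ⊞ l ⊞ l, g(c, l, l), c ⊞ j ⊞ l), c ⊞ d(l, j, c) ⊞ g(c, c, c ⊞ l) ⊞ j ⊞ l ⊞ l, c ⊞ c ⊞ j ⊞ l ⊞ l)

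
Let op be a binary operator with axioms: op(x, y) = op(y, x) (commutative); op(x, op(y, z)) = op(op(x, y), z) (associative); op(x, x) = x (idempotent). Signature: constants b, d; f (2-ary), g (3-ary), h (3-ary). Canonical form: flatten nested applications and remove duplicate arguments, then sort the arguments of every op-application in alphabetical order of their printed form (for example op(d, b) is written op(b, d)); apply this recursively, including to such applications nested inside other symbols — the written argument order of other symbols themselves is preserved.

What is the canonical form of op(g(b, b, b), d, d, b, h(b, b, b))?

Answer: op(b, d, g(b, b, b), h(b, b, b))

Derivation:
Idempotence:  drop duplicate d
Sort:  op(b, d, g(b, b, b), h(b, b, b))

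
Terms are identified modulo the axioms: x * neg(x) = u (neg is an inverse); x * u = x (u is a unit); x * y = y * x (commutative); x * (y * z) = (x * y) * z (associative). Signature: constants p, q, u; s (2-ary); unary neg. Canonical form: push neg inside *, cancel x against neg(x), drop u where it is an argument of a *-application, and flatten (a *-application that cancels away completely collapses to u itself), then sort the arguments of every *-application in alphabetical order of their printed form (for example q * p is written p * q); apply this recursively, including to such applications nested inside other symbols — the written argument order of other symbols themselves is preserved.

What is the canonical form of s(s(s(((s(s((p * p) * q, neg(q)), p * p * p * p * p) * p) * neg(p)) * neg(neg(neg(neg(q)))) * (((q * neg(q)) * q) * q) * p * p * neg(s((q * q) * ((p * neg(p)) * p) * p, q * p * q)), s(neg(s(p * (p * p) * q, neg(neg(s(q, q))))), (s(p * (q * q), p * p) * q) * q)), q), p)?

Focus inside:  ((s(s((p * p) * q, neg(q)), p * p * p * p * p) * p) * neg(p)) * neg(neg(neg(neg(q)))) * (((q * neg(q)) * q) * q) * p * p * neg(s((q * q) * ((p * neg(p)) * p) * p, q * p * q))
Push neg inside:  distribute neg over * and collapse double neg
Collect terms:  s(s(p * p * q, neg(q)), p * p * p * p * p) * p * p * q * q * q * neg(s(p * p * q * q, p * q * q))
Order the arguments:  neg(s(p * p * q * q, p * q * q)) * p * p * q * q * q * s(s(p * p * q, neg(q)), p * p * p * p * p)
Put back:  s(s(s(neg(s(p * p * q * q, p * q * q)) * p * p * q * q * q * s(s(p * p * q, neg(q)), p * p * p * p * p), s(neg(s(p * p * p * q, s(q, q))), q * q * s(p * q * q, p * p))), q), p)

Answer: s(s(s(neg(s(p * p * q * q, p * q * q)) * p * p * q * q * q * s(s(p * p * q, neg(q)), p * p * p * p * p), s(neg(s(p * p * p * q, s(q, q))), q * q * s(p * q * q, p * p))), q), p)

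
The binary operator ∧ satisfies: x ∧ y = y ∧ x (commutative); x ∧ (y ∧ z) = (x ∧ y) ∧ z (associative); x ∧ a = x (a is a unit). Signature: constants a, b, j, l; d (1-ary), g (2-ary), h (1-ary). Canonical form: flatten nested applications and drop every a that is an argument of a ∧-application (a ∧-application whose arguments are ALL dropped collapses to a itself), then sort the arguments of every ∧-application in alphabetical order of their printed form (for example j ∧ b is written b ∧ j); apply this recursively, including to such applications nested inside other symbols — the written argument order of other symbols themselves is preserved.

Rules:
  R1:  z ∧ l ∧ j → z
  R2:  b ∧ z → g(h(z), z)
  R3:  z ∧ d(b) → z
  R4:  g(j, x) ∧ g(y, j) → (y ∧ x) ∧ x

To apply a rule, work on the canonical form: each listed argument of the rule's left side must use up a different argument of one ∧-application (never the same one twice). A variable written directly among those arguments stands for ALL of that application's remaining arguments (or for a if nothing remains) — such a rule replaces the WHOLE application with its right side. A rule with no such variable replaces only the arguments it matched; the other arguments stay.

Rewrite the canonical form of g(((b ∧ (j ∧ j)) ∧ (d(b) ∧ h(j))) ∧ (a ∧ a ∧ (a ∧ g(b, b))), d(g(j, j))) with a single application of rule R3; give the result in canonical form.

Canonical form:  g(b ∧ d(b) ∧ g(b, b) ∧ h(j) ∧ j ∧ j, d(g(j, j)))
Apply R3:  consuming d(b);  z := b ∧ g(b, b) ∧ h(j) ∧ j ∧ j
Every leftover argument binds to the variable; the entire application is replaced.
Result:  g(b ∧ g(b, b) ∧ h(j) ∧ j ∧ j, d(g(j, j)))

Answer: g(b ∧ g(b, b) ∧ h(j) ∧ j ∧ j, d(g(j, j)))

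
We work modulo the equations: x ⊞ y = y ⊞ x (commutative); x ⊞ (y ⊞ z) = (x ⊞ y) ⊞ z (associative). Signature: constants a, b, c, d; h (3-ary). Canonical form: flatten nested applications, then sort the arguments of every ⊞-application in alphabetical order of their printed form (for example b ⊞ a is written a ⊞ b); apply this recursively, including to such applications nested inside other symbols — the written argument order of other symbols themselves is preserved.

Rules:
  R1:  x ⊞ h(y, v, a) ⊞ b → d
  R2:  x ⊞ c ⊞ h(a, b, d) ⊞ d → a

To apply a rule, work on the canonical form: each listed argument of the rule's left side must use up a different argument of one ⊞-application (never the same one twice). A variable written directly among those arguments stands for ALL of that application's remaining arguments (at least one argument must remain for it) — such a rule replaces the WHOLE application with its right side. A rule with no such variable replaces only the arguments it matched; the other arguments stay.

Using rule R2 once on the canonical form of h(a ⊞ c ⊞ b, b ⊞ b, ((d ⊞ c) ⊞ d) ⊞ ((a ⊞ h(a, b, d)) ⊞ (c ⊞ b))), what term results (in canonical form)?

Answer: h(a ⊞ b ⊞ c, b ⊞ b, a)

Derivation:
Canonical form:  h(a ⊞ b ⊞ c, b ⊞ b, a ⊞ b ⊞ c ⊞ c ⊞ d ⊞ d ⊞ h(a, b, d))
Apply R2:  consuming c, d, h(a, b, d);  x := a ⊞ b ⊞ c ⊞ d
Every leftover argument binds to the variable; the entire application is replaced.
New term:  h(a ⊞ b ⊞ c, b ⊞ b, a)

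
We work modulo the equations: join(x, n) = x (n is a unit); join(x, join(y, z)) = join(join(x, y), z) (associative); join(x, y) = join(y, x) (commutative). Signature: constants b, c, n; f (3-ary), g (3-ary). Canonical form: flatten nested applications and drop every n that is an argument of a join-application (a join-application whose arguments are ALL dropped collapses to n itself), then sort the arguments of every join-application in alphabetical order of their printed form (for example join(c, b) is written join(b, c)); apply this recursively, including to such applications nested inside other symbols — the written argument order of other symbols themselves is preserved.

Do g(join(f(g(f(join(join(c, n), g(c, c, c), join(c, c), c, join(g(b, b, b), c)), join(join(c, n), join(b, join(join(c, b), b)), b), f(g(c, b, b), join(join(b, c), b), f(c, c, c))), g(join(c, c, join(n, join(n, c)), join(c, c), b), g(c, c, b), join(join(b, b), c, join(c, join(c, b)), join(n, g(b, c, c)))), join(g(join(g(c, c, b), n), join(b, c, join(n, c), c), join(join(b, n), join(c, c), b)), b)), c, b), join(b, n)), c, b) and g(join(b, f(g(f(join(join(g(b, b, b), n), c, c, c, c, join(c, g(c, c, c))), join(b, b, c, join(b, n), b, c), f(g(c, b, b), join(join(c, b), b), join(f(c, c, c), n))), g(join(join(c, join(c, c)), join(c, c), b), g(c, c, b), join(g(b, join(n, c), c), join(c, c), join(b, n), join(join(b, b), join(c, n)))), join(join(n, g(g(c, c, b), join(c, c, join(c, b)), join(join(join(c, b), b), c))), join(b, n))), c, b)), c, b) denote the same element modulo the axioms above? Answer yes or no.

Answer: yes — both canonical forms are g(join(b, f(g(f(join(c, c, c, c, c, g(b, b, b), g(c, c, c)), join(b, b, b, b, c, c), f(g(c, b, b), join(b, b, c), f(c, c, c))), g(join(b, c, c, c, c, c), g(c, c, b), join(b, b, b, c, c, c, g(b, c, c))), join(b, g(g(c, c, b), join(b, c, c, c), join(b, b, c, c)))), c, b)), c, b)

Derivation:
Left:  g(join(f(g(f(join(join(c, n), g(c, c, c), join(c, c), c, join(g(b, b, b), c)), join(join(c, n), join(b, join(join(c, b), b)), b), f(g(c, b, b), join(join(b, c), b), f(c, c, c))), g(join(c, c, join(n, join(n, c)), join(c, c), b), g(c, c, b), join(join(b, b), c, join(c, join(c, b)), join(n, g(b, c, c)))), join(g(join(g(c, c, b), n), join(b, c, join(n, c), c), join(join(b, n), join(c, c), b)), b)), c, b), join(b, n)), c, b)
  Descend into:  join(f(g(f(join(join(c, n), g(c, c, c), join(c, c), c, join(g(b, b, b), c)), join(join(c, n), join(b, join(join(c, b), b)), b), f(g(c, b, b), join(join(b, c), b), f(c, c, c))), g(join(c, c, join(n, join(n, c)), join(c, c), b), g(c, c, b), join(join(b, b), c, join(c, join(c, b)), join(n, g(b, c, c)))), join(g(join(g(c, c, b), n), join(b, c, join(n, c), c), join(join(b, n), join(c, c), b)), b)), c, b), join(b, n))
  Flatten:  join(f(g(f(join(join(c, n), g(c, c, c), join(c, c), c, join(g(b, b, b), c)), join(join(c, n), join(b, join(join(c, b), b)), b), f(g(c, b, b), join(join(b, c), b), f(c, c, c))), g(join(c, c, join(n, join(n, c)), join(c, c), b), g(c, c, b), join(join(b, b), c, join(c, join(c, b)), join(n, g(b, c, c)))), join(g(join(g(c, c, b), n), join(b, c, join(n, c), c), join(join(b, n), join(c, c), b)), b)), c, b), b, n)
  Canonicalize subterm:  f(g(f(join(join(c, n), g(c, c, c), join(c, c), c, join(g(b, b, b), c)), join(join(c, n), join(b, join(join(c, b), b)), b), f(g(c, b, b), join(join(b, c), b), f(c, c, c))), g(join(c, c, join(n, join(n, c)), join(c, c), b), g(c, c, b), join(join(b, b), c, join(c, join(c, b)), join(n, g(b, c, c)))), join(g(join(g(c, c, b), n), join(b, c, join(n, c), c), join(join(b, n), join(c, c), b)), b)), c, b)  →  f(g(f(join(c, c, c, c, c, g(b, b, b), g(c, c, c)), join(b, b, b, b, c, c), f(g(c, b, b), join(b, b, c), f(c, c, c))), g(join(b, c, c, c, c, c), g(c, c, b), join(b, b, b, c, c, c, g(b, c, c))), join(b, g(g(c, c, b), join(b, c, c, c), join(b, b, c, c)))), c, b)
  Unit:  drop n
  Order the arguments:  join(b, f(g(f(join(c, c, c, c, c, g(b, b, b), g(c, c, c)), join(b, b, b, b, c, c), f(g(c, b, b), join(b, b, c), f(c, c, c))), g(join(b, c, c, c, c, c), g(c, c, b), join(b, b, b, c, c, c, g(b, c, c))), join(b, g(g(c, c, b), join(b, c, c, c), join(b, b, c, c)))), c, b))
  Rebuild:  g(join(b, f(g(f(join(c, c, c, c, c, g(b, b, b), g(c, c, c)), join(b, b, b, b, c, c), f(g(c, b, b), join(b, b, c), f(c, c, c))), g(join(b, c, c, c, c, c), g(c, c, b), join(b, b, b, c, c, c, g(b, c, c))), join(b, g(g(c, c, b), join(b, c, c, c), join(b, b, c, c)))), c, b)), c, b)
Right:  g(join(b, f(g(f(join(join(g(b, b, b), n), c, c, c, c, join(c, g(c, c, c))), join(b, b, c, join(b, n), b, c), f(g(c, b, b), join(join(c, b), b), join(f(c, c, c), n))), g(join(join(c, join(c, c)), join(c, c), b), g(c, c, b), join(g(b, join(n, c), c), join(c, c), join(b, n), join(join(b, b), join(c, n)))), join(join(n, g(g(c, c, b), join(c, c, join(c, b)), join(join(join(c, b), b), c))), join(b, n))), c, b)), c, b)
  Focus inside:  join(b, f(g(f(join(join(g(b, b, b), n), c, c, c, c, join(c, g(c, c, c))), join(b, b, c, join(b, n), b, c), f(g(c, b, b), join(join(c, b), b), join(f(c, c, c), n))), g(join(join(c, join(c, c)), join(c, c), b), g(c, c, b), join(g(b, join(n, c), c), join(c, c), join(b, n), join(join(b, b), join(c, n)))), join(join(n, g(g(c, c, b), join(c, c, join(c, b)), join(join(join(c, b), b), c))), join(b, n))), c, b))
  Simplify inside:  f(g(f(join(join(g(b, b, b), n), c, c, c, c, join(c, g(c, c, c))), join(b, b, c, join(b, n), b, c), f(g(c, b, b), join(join(c, b), b), join(f(c, c, c), n))), g(join(join(c, join(c, c)), join(c, c), b), g(c, c, b), join(g(b, join(n, c), c), join(c, c), join(b, n), join(join(b, b), join(c, n)))), join(join(n, g(g(c, c, b), join(c, c, join(c, b)), join(join(join(c, b), b), c))), join(b, n))), c, b)  →  f(g(f(join(c, c, c, c, c, g(b, b, b), g(c, c, c)), join(b, b, b, b, c, c), f(g(c, b, b), join(b, b, c), f(c, c, c))), g(join(b, c, c, c, c, c), g(c, c, b), join(b, b, b, c, c, c, g(b, c, c))), join(b, g(g(c, c, b), join(b, c, c, c), join(b, b, c, c)))), c, b)
  Sort:  join(b, f(g(f(join(c, c, c, c, c, g(b, b, b), g(c, c, c)), join(b, b, b, b, c, c), f(g(c, b, b), join(b, b, c), f(c, c, c))), g(join(b, c, c, c, c, c), g(c, c, b), join(b, b, b, c, c, c, g(b, c, c))), join(b, g(g(c, c, b), join(b, c, c, c), join(b, b, c, c)))), c, b))
  Rebuild:  g(join(b, f(g(f(join(c, c, c, c, c, g(b, b, b), g(c, c, c)), join(b, b, b, b, c, c), f(g(c, b, b), join(b, b, c), f(c, c, c))), g(join(b, c, c, c, c, c), g(c, c, b), join(b, b, b, c, c, c, g(b, c, c))), join(b, g(g(c, c, b), join(b, c, c, c), join(b, b, c, c)))), c, b)), c, b)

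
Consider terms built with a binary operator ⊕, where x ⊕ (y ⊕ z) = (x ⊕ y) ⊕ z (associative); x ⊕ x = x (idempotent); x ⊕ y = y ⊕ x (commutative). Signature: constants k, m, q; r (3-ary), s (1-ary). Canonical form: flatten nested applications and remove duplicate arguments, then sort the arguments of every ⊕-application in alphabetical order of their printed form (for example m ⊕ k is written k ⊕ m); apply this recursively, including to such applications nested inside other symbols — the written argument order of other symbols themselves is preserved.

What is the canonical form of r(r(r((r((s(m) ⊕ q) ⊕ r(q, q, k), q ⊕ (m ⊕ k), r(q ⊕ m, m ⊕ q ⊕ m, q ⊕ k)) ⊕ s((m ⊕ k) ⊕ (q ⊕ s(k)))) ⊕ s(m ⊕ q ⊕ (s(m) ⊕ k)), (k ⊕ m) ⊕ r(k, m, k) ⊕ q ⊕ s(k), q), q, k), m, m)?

Work inside:  (r((s(m) ⊕ q) ⊕ r(q, q, k), q ⊕ (m ⊕ k), r(q ⊕ m, m ⊕ q ⊕ m, q ⊕ k)) ⊕ s((m ⊕ k) ⊕ (q ⊕ s(k)))) ⊕ s(m ⊕ q ⊕ (s(m) ⊕ k))
Un-nest:  r((s(m) ⊕ q) ⊕ r(q, q, k), q ⊕ (m ⊕ k), r(q ⊕ m, m ⊕ q ⊕ m, q ⊕ k)) ⊕ s((m ⊕ k) ⊕ (q ⊕ s(k))) ⊕ s(m ⊕ q ⊕ (s(m) ⊕ k))
Inside:  r((s(m) ⊕ q) ⊕ r(q, q, k), q ⊕ (m ⊕ k), r(q ⊕ m, m ⊕ q ⊕ m, q ⊕ k))  →  r(q ⊕ r(q, q, k) ⊕ s(m), k ⊕ m ⊕ q, r(m ⊕ q, m ⊕ q, k ⊕ q))
Canonicalize subterm:  s((m ⊕ k) ⊕ (q ⊕ s(k)))  →  s(k ⊕ m ⊕ q ⊕ s(k))
Inside:  s(m ⊕ q ⊕ (s(m) ⊕ k))  →  s(k ⊕ m ⊕ q ⊕ s(m))
Sort arguments:  r(q ⊕ r(q, q, k) ⊕ s(m), k ⊕ m ⊕ q, r(m ⊕ q, m ⊕ q, k ⊕ q)) ⊕ s(k ⊕ m ⊕ q ⊕ s(k)) ⊕ s(k ⊕ m ⊕ q ⊕ s(m))
Put back:  r(r(r(r(q ⊕ r(q, q, k) ⊕ s(m), k ⊕ m ⊕ q, r(m ⊕ q, m ⊕ q, k ⊕ q)) ⊕ s(k ⊕ m ⊕ q ⊕ s(k)) ⊕ s(k ⊕ m ⊕ q ⊕ s(m)), k ⊕ m ⊕ q ⊕ r(k, m, k) ⊕ s(k), q), q, k), m, m)

Answer: r(r(r(r(q ⊕ r(q, q, k) ⊕ s(m), k ⊕ m ⊕ q, r(m ⊕ q, m ⊕ q, k ⊕ q)) ⊕ s(k ⊕ m ⊕ q ⊕ s(k)) ⊕ s(k ⊕ m ⊕ q ⊕ s(m)), k ⊕ m ⊕ q ⊕ r(k, m, k) ⊕ s(k), q), q, k), m, m)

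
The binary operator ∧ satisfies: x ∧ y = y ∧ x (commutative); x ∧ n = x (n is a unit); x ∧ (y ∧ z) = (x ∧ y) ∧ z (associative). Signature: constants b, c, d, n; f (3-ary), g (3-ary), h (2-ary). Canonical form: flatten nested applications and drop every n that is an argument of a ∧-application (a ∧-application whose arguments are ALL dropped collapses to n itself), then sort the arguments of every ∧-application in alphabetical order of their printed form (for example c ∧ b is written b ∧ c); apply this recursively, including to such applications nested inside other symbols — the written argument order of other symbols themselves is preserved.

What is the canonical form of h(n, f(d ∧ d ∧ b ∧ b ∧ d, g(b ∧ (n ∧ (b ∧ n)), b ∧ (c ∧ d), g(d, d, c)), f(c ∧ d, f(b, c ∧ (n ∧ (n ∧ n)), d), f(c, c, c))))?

Descend into:  c ∧ (n ∧ (n ∧ n))
Merge nested applications:  c ∧ n ∧ n ∧ n
Drop the unit:  drop n (×3)
Sort:  c
Rebuild:  h(n, f(b ∧ b ∧ d ∧ d ∧ d, g(b ∧ b, b ∧ c ∧ d, g(d, d, c)), f(c ∧ d, f(b, c, d), f(c, c, c))))

Answer: h(n, f(b ∧ b ∧ d ∧ d ∧ d, g(b ∧ b, b ∧ c ∧ d, g(d, d, c)), f(c ∧ d, f(b, c, d), f(c, c, c))))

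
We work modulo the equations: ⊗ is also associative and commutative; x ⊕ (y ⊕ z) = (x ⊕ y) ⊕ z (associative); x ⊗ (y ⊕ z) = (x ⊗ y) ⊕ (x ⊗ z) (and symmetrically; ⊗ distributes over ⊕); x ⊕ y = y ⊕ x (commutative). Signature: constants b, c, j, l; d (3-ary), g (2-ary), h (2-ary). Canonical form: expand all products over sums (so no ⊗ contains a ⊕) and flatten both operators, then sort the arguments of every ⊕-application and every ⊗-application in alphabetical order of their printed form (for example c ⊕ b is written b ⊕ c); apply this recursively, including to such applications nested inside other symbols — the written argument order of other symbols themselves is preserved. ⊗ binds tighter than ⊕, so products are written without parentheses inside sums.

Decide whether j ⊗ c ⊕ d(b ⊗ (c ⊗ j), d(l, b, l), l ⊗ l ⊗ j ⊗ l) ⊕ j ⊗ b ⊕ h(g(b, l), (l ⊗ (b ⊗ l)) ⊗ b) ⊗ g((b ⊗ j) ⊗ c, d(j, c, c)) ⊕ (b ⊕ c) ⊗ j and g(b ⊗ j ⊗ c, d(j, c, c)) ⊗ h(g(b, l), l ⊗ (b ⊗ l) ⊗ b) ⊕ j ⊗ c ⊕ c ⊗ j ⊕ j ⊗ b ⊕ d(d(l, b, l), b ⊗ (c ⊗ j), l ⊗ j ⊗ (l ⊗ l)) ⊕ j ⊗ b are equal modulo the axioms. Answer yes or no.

Left:  j ⊗ c ⊕ d(b ⊗ (c ⊗ j), d(l, b, l), l ⊗ l ⊗ j ⊗ l) ⊕ j ⊗ b ⊕ h(g(b, l), (l ⊗ (b ⊗ l)) ⊗ b) ⊗ g((b ⊗ j) ⊗ c, d(j, c, c)) ⊕ (b ⊕ c) ⊗ j
  Expand:  c ⊗ j ⊕ d(b ⊗ c ⊗ j, d(l, b, l), j ⊗ l ⊗ l ⊗ l) ⊕ b ⊗ j ⊕ g(b ⊗ c ⊗ j, d(j, c, c)) ⊗ h(g(b, l), b ⊗ b ⊗ l ⊗ l) ⊕ b ⊗ j ⊕ c ⊗ j
  Order the arguments:  b ⊗ j ⊕ b ⊗ j ⊕ c ⊗ j ⊕ c ⊗ j ⊕ d(b ⊗ c ⊗ j, d(l, b, l), j ⊗ l ⊗ l ⊗ l) ⊕ g(b ⊗ c ⊗ j, d(j, c, c)) ⊗ h(g(b, l), b ⊗ b ⊗ l ⊗ l)
Right:  g(b ⊗ j ⊗ c, d(j, c, c)) ⊗ h(g(b, l), l ⊗ (b ⊗ l) ⊗ b) ⊕ j ⊗ c ⊕ c ⊗ j ⊕ j ⊗ b ⊕ d(d(l, b, l), b ⊗ (c ⊗ j), l ⊗ j ⊗ (l ⊗ l)) ⊕ j ⊗ b
  Merge nested applications:  g(b ⊗ c ⊗ j, d(j, c, c)) ⊗ h(g(b, l), b ⊗ b ⊗ l ⊗ l) ⊕ c ⊗ j ⊕ c ⊗ j ⊕ b ⊗ j ⊕ d(d(l, b, l), b ⊗ c ⊗ j, j ⊗ l ⊗ l ⊗ l) ⊕ b ⊗ j
  Sort arguments:  b ⊗ j ⊕ b ⊗ j ⊕ c ⊗ j ⊕ c ⊗ j ⊕ d(d(l, b, l), b ⊗ c ⊗ j, j ⊗ l ⊗ l ⊗ l) ⊕ g(b ⊗ c ⊗ j, d(j, c, c)) ⊗ h(g(b, l), b ⊗ b ⊗ l ⊗ l)

Answer: no — b ⊗ j ⊕ b ⊗ j ⊕ c ⊗ j ⊕ c ⊗ j ⊕ d(b ⊗ c ⊗ j, d(l, b, l), j ⊗ l ⊗ l ⊗ l) ⊕ g(b ⊗ c ⊗ j, d(j, c, c)) ⊗ h(g(b, l), b ⊗ b ⊗ l ⊗ l) vs b ⊗ j ⊕ b ⊗ j ⊕ c ⊗ j ⊕ c ⊗ j ⊕ d(d(l, b, l), b ⊗ c ⊗ j, j ⊗ l ⊗ l ⊗ l) ⊕ g(b ⊗ c ⊗ j, d(j, c, c)) ⊗ h(g(b, l), b ⊗ b ⊗ l ⊗ l)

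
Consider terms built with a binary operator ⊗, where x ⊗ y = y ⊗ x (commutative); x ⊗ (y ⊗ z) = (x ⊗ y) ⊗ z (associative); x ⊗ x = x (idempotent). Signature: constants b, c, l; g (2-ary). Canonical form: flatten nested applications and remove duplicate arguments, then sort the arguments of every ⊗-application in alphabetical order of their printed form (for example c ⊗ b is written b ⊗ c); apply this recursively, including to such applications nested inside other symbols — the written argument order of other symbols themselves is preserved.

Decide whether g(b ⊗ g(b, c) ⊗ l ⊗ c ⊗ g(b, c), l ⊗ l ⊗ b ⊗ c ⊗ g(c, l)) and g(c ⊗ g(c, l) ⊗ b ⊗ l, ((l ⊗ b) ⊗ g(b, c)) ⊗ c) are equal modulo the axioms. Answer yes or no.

Left:  g(b ⊗ g(b, c) ⊗ l ⊗ c ⊗ g(b, c), l ⊗ l ⊗ b ⊗ c ⊗ g(c, l))
  Focus inside:  b ⊗ g(b, c) ⊗ l ⊗ c ⊗ g(b, c)
  Deduplicate:  drop duplicate g(b, c)
  Order the arguments:  b ⊗ c ⊗ g(b, c) ⊗ l
  Put back:  g(b ⊗ c ⊗ g(b, c) ⊗ l, b ⊗ c ⊗ g(c, l) ⊗ l)
Right:  g(c ⊗ g(c, l) ⊗ b ⊗ l, ((l ⊗ b) ⊗ g(b, c)) ⊗ c)
  Work inside:  ((l ⊗ b) ⊗ g(b, c)) ⊗ c
  Merge nested applications:  l ⊗ b ⊗ g(b, c) ⊗ c
  Sort:  b ⊗ c ⊗ g(b, c) ⊗ l
  Reassemble:  g(b ⊗ c ⊗ g(c, l) ⊗ l, b ⊗ c ⊗ g(b, c) ⊗ l)

Answer: no — g(b ⊗ c ⊗ g(b, c) ⊗ l, b ⊗ c ⊗ g(c, l) ⊗ l) vs g(b ⊗ c ⊗ g(c, l) ⊗ l, b ⊗ c ⊗ g(b, c) ⊗ l)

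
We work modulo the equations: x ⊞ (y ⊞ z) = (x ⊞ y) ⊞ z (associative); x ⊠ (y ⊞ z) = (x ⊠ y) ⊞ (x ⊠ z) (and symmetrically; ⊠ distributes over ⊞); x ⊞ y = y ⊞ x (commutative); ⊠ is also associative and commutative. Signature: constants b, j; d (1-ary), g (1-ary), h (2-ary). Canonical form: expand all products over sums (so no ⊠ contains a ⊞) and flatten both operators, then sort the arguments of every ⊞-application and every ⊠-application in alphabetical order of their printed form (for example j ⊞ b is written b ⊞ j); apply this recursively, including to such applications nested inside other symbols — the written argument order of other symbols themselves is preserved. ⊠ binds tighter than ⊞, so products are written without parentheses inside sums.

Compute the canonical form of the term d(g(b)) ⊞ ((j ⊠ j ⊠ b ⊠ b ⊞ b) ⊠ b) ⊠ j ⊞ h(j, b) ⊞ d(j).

Answer: b ⊠ b ⊠ b ⊠ j ⊠ j ⊠ j ⊞ b ⊠ b ⊠ j ⊞ d(g(b)) ⊞ d(j) ⊞ h(j, b)

Derivation:
Expand:  d(g(b)) ⊞ b ⊠ b ⊠ b ⊠ j ⊠ j ⊠ j ⊞ b ⊠ b ⊠ j ⊞ h(j, b) ⊞ d(j)
Sort arguments:  b ⊠ b ⊠ b ⊠ j ⊠ j ⊠ j ⊞ b ⊠ b ⊠ j ⊞ d(g(b)) ⊞ d(j) ⊞ h(j, b)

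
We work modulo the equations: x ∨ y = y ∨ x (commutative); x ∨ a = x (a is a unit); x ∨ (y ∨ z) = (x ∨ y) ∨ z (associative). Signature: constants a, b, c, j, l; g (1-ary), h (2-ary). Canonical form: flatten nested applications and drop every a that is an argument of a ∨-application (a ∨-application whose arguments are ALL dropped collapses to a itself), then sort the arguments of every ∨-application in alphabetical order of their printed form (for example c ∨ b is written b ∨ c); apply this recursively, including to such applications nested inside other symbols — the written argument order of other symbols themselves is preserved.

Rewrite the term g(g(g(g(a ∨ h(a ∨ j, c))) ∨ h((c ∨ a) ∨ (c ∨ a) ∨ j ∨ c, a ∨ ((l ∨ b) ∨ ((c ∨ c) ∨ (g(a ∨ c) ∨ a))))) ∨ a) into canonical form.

Answer: g(g(g(g(h(j, c))) ∨ h(c ∨ c ∨ c ∨ j, b ∨ c ∨ c ∨ g(c) ∨ l)))

Derivation:
Work inside:  g(g(g(a ∨ h(a ∨ j, c))) ∨ h((c ∨ a) ∨ (c ∨ a) ∨ j ∨ c, a ∨ ((l ∨ b) ∨ ((c ∨ c) ∨ (g(a ∨ c) ∨ a))))) ∨ a
Simplify inside:  g(g(g(a ∨ h(a ∨ j, c))) ∨ h((c ∨ a) ∨ (c ∨ a) ∨ j ∨ c, a ∨ ((l ∨ b) ∨ ((c ∨ c) ∨ (g(a ∨ c) ∨ a)))))  →  g(g(g(h(j, c))) ∨ h(c ∨ c ∨ c ∨ j, b ∨ c ∨ c ∨ g(c) ∨ l))
Units out:  drop a
Sort:  g(g(g(h(j, c))) ∨ h(c ∨ c ∨ c ∨ j, b ∨ c ∨ c ∨ g(c) ∨ l))
Put back:  g(g(g(g(h(j, c))) ∨ h(c ∨ c ∨ c ∨ j, b ∨ c ∨ c ∨ g(c) ∨ l)))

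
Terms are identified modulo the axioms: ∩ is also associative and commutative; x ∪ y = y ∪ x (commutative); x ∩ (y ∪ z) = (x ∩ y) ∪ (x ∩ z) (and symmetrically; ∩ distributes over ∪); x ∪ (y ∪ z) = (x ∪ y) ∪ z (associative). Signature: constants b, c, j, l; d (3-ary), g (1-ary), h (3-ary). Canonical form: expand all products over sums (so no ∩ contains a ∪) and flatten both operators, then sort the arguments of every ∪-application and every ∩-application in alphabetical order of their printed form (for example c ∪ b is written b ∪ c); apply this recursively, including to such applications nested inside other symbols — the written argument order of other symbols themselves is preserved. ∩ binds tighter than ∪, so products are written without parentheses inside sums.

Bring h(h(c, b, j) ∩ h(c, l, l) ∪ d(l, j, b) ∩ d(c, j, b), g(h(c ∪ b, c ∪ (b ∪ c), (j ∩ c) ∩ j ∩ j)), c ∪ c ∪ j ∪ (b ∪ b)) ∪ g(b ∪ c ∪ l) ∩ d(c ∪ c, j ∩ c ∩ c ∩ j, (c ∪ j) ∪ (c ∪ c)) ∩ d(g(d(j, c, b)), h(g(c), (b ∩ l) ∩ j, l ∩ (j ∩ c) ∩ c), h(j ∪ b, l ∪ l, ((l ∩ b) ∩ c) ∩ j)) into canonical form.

Flatten:  h(d(c, j, b) ∩ d(l, j, b) ∪ h(c, b, j) ∩ h(c, l, l), g(h(b ∪ c, b ∪ c ∪ c, c ∩ j ∩ j ∩ j)), b ∪ b ∪ c ∪ c ∪ j) ∪ d(c ∪ c, c ∩ c ∩ j ∩ j, c ∪ c ∪ c ∪ j) ∩ d(g(d(j, c, b)), h(g(c), b ∩ j ∩ l, c ∩ c ∩ j ∩ l), h(b ∪ j, l ∪ l, b ∩ c ∩ j ∩ l)) ∩ g(b ∪ c ∪ l)
Sort:  d(c ∪ c, c ∩ c ∩ j ∩ j, c ∪ c ∪ c ∪ j) ∩ d(g(d(j, c, b)), h(g(c), b ∩ j ∩ l, c ∩ c ∩ j ∩ l), h(b ∪ j, l ∪ l, b ∩ c ∩ j ∩ l)) ∩ g(b ∪ c ∪ l) ∪ h(d(c, j, b) ∩ d(l, j, b) ∪ h(c, b, j) ∩ h(c, l, l), g(h(b ∪ c, b ∪ c ∪ c, c ∩ j ∩ j ∩ j)), b ∪ b ∪ c ∪ c ∪ j)

Answer: d(c ∪ c, c ∩ c ∩ j ∩ j, c ∪ c ∪ c ∪ j) ∩ d(g(d(j, c, b)), h(g(c), b ∩ j ∩ l, c ∩ c ∩ j ∩ l), h(b ∪ j, l ∪ l, b ∩ c ∩ j ∩ l)) ∩ g(b ∪ c ∪ l) ∪ h(d(c, j, b) ∩ d(l, j, b) ∪ h(c, b, j) ∩ h(c, l, l), g(h(b ∪ c, b ∪ c ∪ c, c ∩ j ∩ j ∩ j)), b ∪ b ∪ c ∪ c ∪ j)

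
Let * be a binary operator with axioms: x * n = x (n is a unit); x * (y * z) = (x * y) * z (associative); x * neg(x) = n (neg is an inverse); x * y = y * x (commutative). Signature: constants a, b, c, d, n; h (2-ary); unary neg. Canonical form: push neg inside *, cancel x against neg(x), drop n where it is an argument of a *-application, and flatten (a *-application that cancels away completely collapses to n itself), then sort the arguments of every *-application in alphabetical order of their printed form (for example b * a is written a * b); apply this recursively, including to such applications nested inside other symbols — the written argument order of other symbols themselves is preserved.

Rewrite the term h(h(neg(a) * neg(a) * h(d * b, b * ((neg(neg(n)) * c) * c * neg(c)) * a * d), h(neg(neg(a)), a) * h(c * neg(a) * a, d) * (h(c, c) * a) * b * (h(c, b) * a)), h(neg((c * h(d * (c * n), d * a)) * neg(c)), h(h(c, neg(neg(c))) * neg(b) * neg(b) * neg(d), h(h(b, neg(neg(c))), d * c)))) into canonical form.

Descend into:  h(neg(neg(a)), a) * h(c * neg(a) * a, d) * (h(c, c) * a) * b * (h(c, b) * a)
Push neg inside:  distribute neg over * and collapse double neg
Collect terms:  h(a, a) * h(c, d) * h(c, c) * a * a * b * h(c, b)
Sort:  a * a * b * h(a, a) * h(c, b) * h(c, c) * h(c, d)
Rebuild:  h(h(h(b * d, a * b * c * d) * neg(a) * neg(a), a * a * b * h(a, a) * h(c, b) * h(c, c) * h(c, d)), h(neg(h(c * d, a * d)), h(h(c, c) * neg(b) * neg(b) * neg(d), h(h(b, c), c * d))))

Answer: h(h(h(b * d, a * b * c * d) * neg(a) * neg(a), a * a * b * h(a, a) * h(c, b) * h(c, c) * h(c, d)), h(neg(h(c * d, a * d)), h(h(c, c) * neg(b) * neg(b) * neg(d), h(h(b, c), c * d))))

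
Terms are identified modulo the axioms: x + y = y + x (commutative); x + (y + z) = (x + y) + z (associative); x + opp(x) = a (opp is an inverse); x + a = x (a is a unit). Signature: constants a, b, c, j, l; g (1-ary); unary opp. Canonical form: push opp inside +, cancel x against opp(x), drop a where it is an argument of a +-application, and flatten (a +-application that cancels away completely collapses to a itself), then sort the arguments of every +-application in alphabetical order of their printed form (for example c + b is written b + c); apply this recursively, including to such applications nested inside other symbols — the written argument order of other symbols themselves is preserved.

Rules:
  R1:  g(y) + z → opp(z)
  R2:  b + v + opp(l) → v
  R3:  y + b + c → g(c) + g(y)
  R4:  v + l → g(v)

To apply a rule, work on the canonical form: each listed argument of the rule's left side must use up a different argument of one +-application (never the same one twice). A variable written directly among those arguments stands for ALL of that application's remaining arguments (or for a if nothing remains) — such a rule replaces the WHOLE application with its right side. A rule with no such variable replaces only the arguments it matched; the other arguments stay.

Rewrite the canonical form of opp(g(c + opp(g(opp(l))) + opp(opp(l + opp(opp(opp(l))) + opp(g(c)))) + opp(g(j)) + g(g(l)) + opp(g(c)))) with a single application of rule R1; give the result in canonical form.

Canonical form:  opp(g(c + g(g(l)) + opp(g(c)) + opp(g(c)) + opp(g(j)) + opp(g(opp(l)))))
Apply R1:  consuming g(g(l));  y := g(l), z := c + opp(g(c)) + opp(g(c)) + opp(g(j)) + opp(g(opp(l)))
The variable takes the whole remainder — replace the entire application.
New term:  opp(g(g(c) + g(c) + g(j) + g(opp(l)) + opp(c)))

Answer: opp(g(g(c) + g(c) + g(j) + g(opp(l)) + opp(c)))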